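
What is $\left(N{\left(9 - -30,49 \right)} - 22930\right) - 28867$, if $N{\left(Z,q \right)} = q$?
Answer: $-51748$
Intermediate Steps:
$\left(N{\left(9 - -30,49 \right)} - 22930\right) - 28867 = \left(49 - 22930\right) - 28867 = -22881 - 28867 = -51748$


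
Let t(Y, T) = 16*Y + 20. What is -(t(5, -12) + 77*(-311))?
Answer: 23847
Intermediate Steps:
t(Y, T) = 20 + 16*Y
-(t(5, -12) + 77*(-311)) = -((20 + 16*5) + 77*(-311)) = -((20 + 80) - 23947) = -(100 - 23947) = -1*(-23847) = 23847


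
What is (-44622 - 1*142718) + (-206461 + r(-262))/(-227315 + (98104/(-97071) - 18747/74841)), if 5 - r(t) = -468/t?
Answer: -208756398804099035/1114323747613 ≈ -1.8734e+5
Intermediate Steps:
r(t) = 5 + 468/t (r(t) = 5 - (-468)/t = 5 + 468/t)
(-44622 - 1*142718) + (-206461 + r(-262))/(-227315 + (98104/(-97071) - 18747/74841)) = (-44622 - 1*142718) + (-206461 + (5 + 468/(-262)))/(-227315 + (98104/(-97071) - 18747/74841)) = (-44622 - 142718) + (-206461 + (5 + 468*(-1/262)))/(-227315 + (98104*(-1/97071) - 18747*1/74841)) = -187340 + (-206461 + (5 - 234/131))/(-227315 + (-98104/97071 - 6249/24947)) = -187340 + (-206461 + 421/131)/(-227315 - 12364361/9804171) = -187340 - 27045970/(131*(-2228647495226/9804171)) = -187340 - 27045970/131*(-9804171/2228647495226) = -187340 + 1012073720385/1114323747613 = -208756398804099035/1114323747613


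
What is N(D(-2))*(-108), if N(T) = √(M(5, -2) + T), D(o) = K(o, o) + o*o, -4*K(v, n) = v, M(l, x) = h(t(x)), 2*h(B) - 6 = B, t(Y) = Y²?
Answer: -54*√38 ≈ -332.88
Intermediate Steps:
h(B) = 3 + B/2
M(l, x) = 3 + x²/2
K(v, n) = -v/4
D(o) = o² - o/4 (D(o) = -o/4 + o*o = -o/4 + o² = o² - o/4)
N(T) = √(5 + T) (N(T) = √((3 + (½)*(-2)²) + T) = √((3 + (½)*4) + T) = √((3 + 2) + T) = √(5 + T))
N(D(-2))*(-108) = √(5 - 2*(-¼ - 2))*(-108) = √(5 - 2*(-9/4))*(-108) = √(5 + 9/2)*(-108) = √(19/2)*(-108) = (√38/2)*(-108) = -54*√38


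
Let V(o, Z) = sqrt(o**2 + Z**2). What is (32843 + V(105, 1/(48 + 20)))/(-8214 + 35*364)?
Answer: 32843/4526 + sqrt(50979601)/307768 ≈ 7.2797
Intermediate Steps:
V(o, Z) = sqrt(Z**2 + o**2)
(32843 + V(105, 1/(48 + 20)))/(-8214 + 35*364) = (32843 + sqrt((1/(48 + 20))**2 + 105**2))/(-8214 + 35*364) = (32843 + sqrt((1/68)**2 + 11025))/(-8214 + 12740) = (32843 + sqrt((1/68)**2 + 11025))/4526 = (32843 + sqrt(1/4624 + 11025))*(1/4526) = (32843 + sqrt(50979601/4624))*(1/4526) = (32843 + sqrt(50979601)/68)*(1/4526) = 32843/4526 + sqrt(50979601)/307768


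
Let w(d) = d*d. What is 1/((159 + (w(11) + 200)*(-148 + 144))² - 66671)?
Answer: 1/1198954 ≈ 8.3406e-7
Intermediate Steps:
w(d) = d²
1/((159 + (w(11) + 200)*(-148 + 144))² - 66671) = 1/((159 + (11² + 200)*(-148 + 144))² - 66671) = 1/((159 + (121 + 200)*(-4))² - 66671) = 1/((159 + 321*(-4))² - 66671) = 1/((159 - 1284)² - 66671) = 1/((-1125)² - 66671) = 1/(1265625 - 66671) = 1/1198954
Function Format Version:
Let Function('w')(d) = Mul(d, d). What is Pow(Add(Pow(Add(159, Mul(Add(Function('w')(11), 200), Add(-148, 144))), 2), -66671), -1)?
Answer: Rational(1, 1198954) ≈ 8.3406e-7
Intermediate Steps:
Function('w')(d) = Pow(d, 2)
Pow(Add(Pow(Add(159, Mul(Add(Function('w')(11), 200), Add(-148, 144))), 2), -66671), -1) = Pow(Add(Pow(Add(159, Mul(Add(Pow(11, 2), 200), Add(-148, 144))), 2), -66671), -1) = Pow(Add(Pow(Add(159, Mul(Add(121, 200), -4)), 2), -66671), -1) = Pow(Add(Pow(Add(159, Mul(321, -4)), 2), -66671), -1) = Pow(Add(Pow(Add(159, -1284), 2), -66671), -1) = Pow(Add(Pow(-1125, 2), -66671), -1) = Pow(Add(1265625, -66671), -1) = Pow(1198954, -1) = Rational(1, 1198954)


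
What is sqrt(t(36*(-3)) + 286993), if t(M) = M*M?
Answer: sqrt(298657) ≈ 546.50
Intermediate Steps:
t(M) = M**2
sqrt(t(36*(-3)) + 286993) = sqrt((36*(-3))**2 + 286993) = sqrt((-108)**2 + 286993) = sqrt(11664 + 286993) = sqrt(298657)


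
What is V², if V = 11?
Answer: 121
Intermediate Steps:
V² = 11² = 121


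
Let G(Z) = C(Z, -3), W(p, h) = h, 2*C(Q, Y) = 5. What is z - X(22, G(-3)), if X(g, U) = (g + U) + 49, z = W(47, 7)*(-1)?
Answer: -161/2 ≈ -80.500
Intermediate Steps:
C(Q, Y) = 5/2 (C(Q, Y) = (½)*5 = 5/2)
G(Z) = 5/2
z = -7 (z = 7*(-1) = -7)
X(g, U) = 49 + U + g (X(g, U) = (U + g) + 49 = 49 + U + g)
z - X(22, G(-3)) = -7 - (49 + 5/2 + 22) = -7 - 1*147/2 = -7 - 147/2 = -161/2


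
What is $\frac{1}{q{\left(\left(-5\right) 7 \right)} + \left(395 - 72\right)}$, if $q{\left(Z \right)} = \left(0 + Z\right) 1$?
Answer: $\frac{1}{288} \approx 0.0034722$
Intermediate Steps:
$q{\left(Z \right)} = Z$ ($q{\left(Z \right)} = Z 1 = Z$)
$\frac{1}{q{\left(\left(-5\right) 7 \right)} + \left(395 - 72\right)} = \frac{1}{\left(-5\right) 7 + \left(395 - 72\right)} = \frac{1}{-35 + 323} = \frac{1}{288}$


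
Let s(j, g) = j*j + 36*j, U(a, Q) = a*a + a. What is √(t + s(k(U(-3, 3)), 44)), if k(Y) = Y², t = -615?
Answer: √1977 ≈ 44.463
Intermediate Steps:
U(a, Q) = a + a² (U(a, Q) = a² + a = a + a²)
s(j, g) = j² + 36*j
√(t + s(k(U(-3, 3)), 44)) = √(-615 + (-3*(1 - 3))²*(36 + (-3*(1 - 3))²)) = √(-615 + (-3*(-2))²*(36 + (-3*(-2))²)) = √(-615 + 6²*(36 + 6²)) = √(-615 + 36*(36 + 36)) = √(-615 + 36*72) = √(-615 + 2592) = √1977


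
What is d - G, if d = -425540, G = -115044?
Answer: -310496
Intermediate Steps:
d - G = -425540 - 1*(-115044) = -425540 + 115044 = -310496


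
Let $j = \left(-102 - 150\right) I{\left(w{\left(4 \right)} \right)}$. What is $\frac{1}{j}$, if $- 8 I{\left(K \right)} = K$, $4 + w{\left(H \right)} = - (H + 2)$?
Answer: $- \frac{1}{315} \approx -0.0031746$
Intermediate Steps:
$w{\left(H \right)} = -6 - H$ ($w{\left(H \right)} = -4 - \left(H + 2\right) = -4 - \left(2 + H\right) = -6 - H$)
$I{\left(K \right)} = - \frac{K}{8}$
$j = -315$ ($j = \left(-102 - 150\right) \left(- \frac{-6 - 4}{8}\right) = - 252 \left(- \frac{-6 - 4}{8}\right) = - 252 \left(\left(- \frac{1}{8}\right) \left(-10\right)\right) = \left(-252\right) \frac{5}{4} = -315$)
$\frac{1}{j} = \frac{1}{-315} = - \frac{1}{315}$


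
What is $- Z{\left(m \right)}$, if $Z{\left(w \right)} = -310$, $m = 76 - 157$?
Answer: $310$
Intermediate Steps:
$m = -81$
$- Z{\left(m \right)} = \left(-1\right) \left(-310\right) = 310$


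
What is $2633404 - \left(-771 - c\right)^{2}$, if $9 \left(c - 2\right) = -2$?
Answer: $\frac{164933699}{81} \approx 2.0362 \cdot 10^{6}$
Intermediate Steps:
$c = \frac{16}{9}$ ($c = 2 + \frac{1}{9} \left(-2\right) = 2 - \frac{2}{9} = \frac{16}{9} \approx 1.7778$)
$2633404 - \left(-771 - c\right)^{2} = 2633404 - \left(-771 - \frac{16}{9}\right)^{2} = 2633404 - \left(- \frac{6955}{9}\right)^{2} = 2633404 - \frac{48372025}{81} = \frac{164933699}{81}$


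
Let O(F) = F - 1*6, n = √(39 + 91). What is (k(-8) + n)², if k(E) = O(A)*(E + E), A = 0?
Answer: 9346 + 192*√130 ≈ 11535.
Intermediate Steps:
n = √130 ≈ 11.402
O(F) = -6 + F (O(F) = F - 6 = -6 + F)
k(E) = -12*E (k(E) = (-6 + 0)*(E + E) = -12*E)
(k(-8) + n)² = (-12*(-8) + √130)² = (96 + √130)²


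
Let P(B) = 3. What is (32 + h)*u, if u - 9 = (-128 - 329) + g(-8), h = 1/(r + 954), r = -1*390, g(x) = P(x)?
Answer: -8031805/564 ≈ -14241.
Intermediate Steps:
g(x) = 3
r = -390
h = 1/564 (h = 1/(-390 + 954) = 1/564 ≈ 0.0017731)
u = -445 (u = 9 + ((-128 - 329) + 3) = 9 + (-457 + 3) = 9 - 454 = -445)
(32 + h)*u = (32 + 1/564)*(-445) = (18049/564)*(-445) = -8031805/564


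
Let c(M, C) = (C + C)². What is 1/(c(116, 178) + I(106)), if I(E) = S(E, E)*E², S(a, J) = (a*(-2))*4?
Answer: -1/9401392 ≈ -1.0637e-7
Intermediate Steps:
c(M, C) = 4*C² (c(M, C) = (2*C)² = 4*C²)
S(a, J) = -8*a (S(a, J) = -2*a*4 = -8*a)
I(E) = -8*E³ (I(E) = (-8*E)*E² = -8*E³)
1/(c(116, 178) + I(106)) = 1/(4*178² - 8*106³) = 1/(4*31684 - 8*1191016) = 1/(126736 - 9528128) = 1/(-9401392) = -1/9401392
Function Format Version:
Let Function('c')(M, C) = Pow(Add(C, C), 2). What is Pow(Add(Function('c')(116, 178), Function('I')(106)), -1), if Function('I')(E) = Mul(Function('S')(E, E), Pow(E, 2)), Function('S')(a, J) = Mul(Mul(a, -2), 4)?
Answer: Rational(-1, 9401392) ≈ -1.0637e-7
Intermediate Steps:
Function('c')(M, C) = Mul(4, Pow(C, 2)) (Function('c')(M, C) = Pow(Mul(2, C), 2) = Mul(4, Pow(C, 2)))
Function('S')(a, J) = Mul(-8, a) (Function('S')(a, J) = Mul(Mul(-2, a), 4) = Mul(-8, a))
Function('I')(E) = Mul(-8, Pow(E, 3)) (Function('I')(E) = Mul(Mul(-8, E), Pow(E, 2)) = Mul(-8, Pow(E, 3)))
Pow(Add(Function('c')(116, 178), Function('I')(106)), -1) = Pow(Add(Mul(4, Pow(178, 2)), Mul(-8, Pow(106, 3))), -1) = Pow(Add(Mul(4, 31684), Mul(-8, 1191016)), -1) = Pow(Add(126736, -9528128), -1) = Pow(-9401392, -1) = Rational(-1, 9401392)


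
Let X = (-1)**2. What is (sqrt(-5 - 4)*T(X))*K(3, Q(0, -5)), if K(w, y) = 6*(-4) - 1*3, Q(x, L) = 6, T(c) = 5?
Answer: -405*I ≈ -405.0*I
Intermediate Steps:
X = 1
K(w, y) = -27 (K(w, y) = -24 - 3 = -27)
(sqrt(-5 - 4)*T(X))*K(3, Q(0, -5)) = (sqrt(-5 - 4)*5)*(-27) = (sqrt(-9)*5)*(-27) = ((3*I)*5)*(-27) = (15*I)*(-27) = -405*I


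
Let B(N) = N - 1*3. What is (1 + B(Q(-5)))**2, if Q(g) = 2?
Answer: 0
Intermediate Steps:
B(N) = -3 + N (B(N) = N - 3 = -3 + N)
(1 + B(Q(-5)))**2 = (1 + (-3 + 2))**2 = (1 - 1)**2 = 0**2 = 0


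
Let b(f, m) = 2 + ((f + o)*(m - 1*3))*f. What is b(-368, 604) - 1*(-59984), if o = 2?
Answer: 81007474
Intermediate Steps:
b(f, m) = 2 + f*(-3 + m)*(2 + f) (b(f, m) = 2 + ((f + 2)*(m - 1*3))*f = 2 + ((2 + f)*(m - 3))*f = 2 + ((2 + f)*(-3 + m))*f = 2 + ((-3 + m)*(2 + f))*f = 2 + f*(-3 + m)*(2 + f))
b(-368, 604) - 1*(-59984) = (2 - 6*(-368) - 3*(-368)² + 604*(-368)² + 2*(-368)*604) - 1*(-59984) = (2 + 2208 - 3*135424 + 604*135424 - 444544) + 59984 = (2 + 2208 - 406272 + 81796096 - 444544) + 59984 = 80947490 + 59984 = 81007474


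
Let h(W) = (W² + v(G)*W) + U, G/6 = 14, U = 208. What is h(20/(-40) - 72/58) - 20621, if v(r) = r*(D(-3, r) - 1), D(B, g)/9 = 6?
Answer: -94738947/3364 ≈ -28163.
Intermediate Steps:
G = 84 (G = 6*14 = 84)
D(B, g) = 54 (D(B, g) = 9*6 = 54)
v(r) = 53*r (v(r) = r*(54 - 1) = r*53 = 53*r)
h(W) = 208 + W² + 4452*W (h(W) = (W² + (53*84)*W) + 208 = (W² + 4452*W) + 208 = 208 + W² + 4452*W)
h(20/(-40) - 72/58) - 20621 = (208 + (20/(-40) - 72/58)² + 4452*(20/(-40) - 72/58)) - 20621 = (208 + (20*(-1/40) - 72*1/58)² + 4452*(20*(-1/40) - 72*1/58)) - 20621 = (208 + (-½ - 36/29)² + 4452*(-½ - 36/29)) - 20621 = (208 + (-101/58)² + 4452*(-101/58)) - 20621 = (208 + 10201/3364 - 224826/29) - 20621 = -25369903/3364 - 20621 = -94738947/3364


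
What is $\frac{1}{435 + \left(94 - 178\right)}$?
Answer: $\frac{1}{351} \approx 0.002849$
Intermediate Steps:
$\frac{1}{435 + \left(94 - 178\right)} = \frac{1}{435 - 84} = \frac{1}{351}$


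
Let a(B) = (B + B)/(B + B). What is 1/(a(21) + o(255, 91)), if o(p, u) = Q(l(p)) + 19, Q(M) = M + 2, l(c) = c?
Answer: 1/277 ≈ 0.0036101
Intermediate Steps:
Q(M) = 2 + M
a(B) = 1 (a(B) = (2*B)/((2*B)) = (2*B)*(1/(2*B)) = 1)
o(p, u) = 21 + p (o(p, u) = (2 + p) + 19 = 21 + p)
1/(a(21) + o(255, 91)) = 1/(1 + (21 + 255)) = 1/(1 + 276) = 1/277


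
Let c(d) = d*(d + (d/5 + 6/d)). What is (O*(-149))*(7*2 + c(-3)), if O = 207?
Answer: -4749822/5 ≈ -9.4996e+5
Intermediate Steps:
c(d) = d*(6/d + 6*d/5) (c(d) = d*(d + (d*(⅕) + 6/d)) = d*(d + (d/5 + 6/d)) = d*(d + (6/d + d/5)) = d*(6/d + 6*d/5))
(O*(-149))*(7*2 + c(-3)) = (207*(-149))*(7*2 + (6 + (6/5)*(-3)²)) = -30843*(14 + (6 + (6/5)*9)) = -30843*(14 + (6 + 54/5)) = -30843*(14 + 84/5) = -30843*154/5 = -4749822/5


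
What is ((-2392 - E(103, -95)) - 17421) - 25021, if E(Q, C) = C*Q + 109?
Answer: -35158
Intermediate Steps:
E(Q, C) = 109 + C*Q
((-2392 - E(103, -95)) - 17421) - 25021 = ((-2392 - (109 - 95*103)) - 17421) - 25021 = ((-2392 - (109 - 9785)) - 17421) - 25021 = ((-2392 - 1*(-9676)) - 17421) - 25021 = ((-2392 + 9676) - 17421) - 25021 = (7284 - 17421) - 25021 = -10137 - 25021 = -35158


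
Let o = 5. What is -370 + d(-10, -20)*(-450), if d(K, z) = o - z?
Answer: -11620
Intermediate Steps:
d(K, z) = 5 - z
-370 + d(-10, -20)*(-450) = -370 + (5 - 1*(-20))*(-450) = -370 + (5 + 20)*(-450) = -370 + 25*(-450) = -370 - 11250 = -11620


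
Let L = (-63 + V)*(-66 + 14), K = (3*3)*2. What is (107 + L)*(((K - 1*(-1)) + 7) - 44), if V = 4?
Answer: -57150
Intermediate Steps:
K = 18 (K = 9*2 = 18)
L = 3068 (L = (-63 + 4)*(-66 + 14) = -59*(-52) = 3068)
(107 + L)*(((K - 1*(-1)) + 7) - 44) = (107 + 3068)*(((18 - 1*(-1)) + 7) - 44) = 3175*(((18 + 1) + 7) - 44) = 3175*((19 + 7) - 44) = 3175*(26 - 44) = 3175*(-18) = -57150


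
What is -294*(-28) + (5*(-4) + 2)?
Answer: 8214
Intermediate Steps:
-294*(-28) + (5*(-4) + 2) = 8232 + (-20 + 2) = 8232 - 18 = 8214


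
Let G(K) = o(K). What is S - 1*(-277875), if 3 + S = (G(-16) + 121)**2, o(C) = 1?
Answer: 292756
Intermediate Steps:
G(K) = 1
S = 14881 (S = -3 + (1 + 121)**2 = -3 + 122**2 = -3 + 14884 = 14881)
S - 1*(-277875) = 14881 - 1*(-277875) = 14881 + 277875 = 292756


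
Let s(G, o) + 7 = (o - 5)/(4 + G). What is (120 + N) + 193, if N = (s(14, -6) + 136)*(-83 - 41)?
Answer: -140465/9 ≈ -15607.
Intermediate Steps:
s(G, o) = -7 + (-5 + o)/(4 + G) (s(G, o) = -7 + (o - 5)/(4 + G) = -7 + (-5 + o)/(4 + G))
N = -143282/9 (N = ((-33 - 6 - 7*14)/(4 + 14) + 136)*(-83 - 41) = ((-33 - 6 - 98)/18 + 136)*(-124) = ((1/18)*(-137) + 136)*(-124) = (-137/18 + 136)*(-124) = (2311/18)*(-124) = -143282/9 ≈ -15920.)
(120 + N) + 193 = (120 - 143282/9) + 193 = -142202/9 + 193 = -140465/9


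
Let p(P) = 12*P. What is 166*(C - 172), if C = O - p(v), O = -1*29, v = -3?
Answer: -27390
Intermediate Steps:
O = -29
C = 7 (C = -29 - 12*(-3) = -29 - 1*(-36) = -29 + 36 = 7)
166*(C - 172) = 166*(7 - 172) = 166*(-165) = -27390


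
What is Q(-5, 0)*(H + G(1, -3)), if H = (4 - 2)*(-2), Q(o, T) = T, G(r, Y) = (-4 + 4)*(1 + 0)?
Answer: 0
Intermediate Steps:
G(r, Y) = 0 (G(r, Y) = 0*1 = 0)
H = -4 (H = 2*(-2) = -4)
Q(-5, 0)*(H + G(1, -3)) = 0*(-4 + 0) = 0*(-4) = 0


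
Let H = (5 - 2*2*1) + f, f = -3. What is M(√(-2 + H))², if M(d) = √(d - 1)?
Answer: -1 + 2*I ≈ -1.0 + 2.0*I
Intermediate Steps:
H = -2 (H = (5 - 2*2*1) - 3 = (5 - 4*1) - 3 = (5 - 4) - 3 = 1 - 3 = -2)
M(d) = √(-1 + d)
M(√(-2 + H))² = (√(-1 + √(-2 - 2)))² = (√(-1 + √(-4)))² = (√(-1 + 2*I))² = -1 + 2*I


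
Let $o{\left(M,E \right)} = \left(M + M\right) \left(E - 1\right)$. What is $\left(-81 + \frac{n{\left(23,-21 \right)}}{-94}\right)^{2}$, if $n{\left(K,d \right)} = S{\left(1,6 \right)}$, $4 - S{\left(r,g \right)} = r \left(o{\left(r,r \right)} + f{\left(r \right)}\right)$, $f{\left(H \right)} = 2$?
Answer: $\frac{14500864}{2209} \approx 6564.4$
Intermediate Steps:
$o{\left(M,E \right)} = 2 M \left(-1 + E\right)$
$S{\left(r,g \right)} = 4 - r \left(2 + 2 r \left(-1 + r\right)\right)$ ($S{\left(r,g \right)} = 4 - r \left(2 r \left(-1 + r\right) + 2\right) = 4 - r \left(2 + 2 r \left(-1 + r\right)\right)$)
$n{\left(K,d \right)} = 2$ ($n{\left(K,d \right)} = 4 - 2 + 2 \cdot 1^{2} \left(1 - 1\right) = 4 - 2 + 2 \cdot 1 \left(1 - 1\right) = 4 - 2 + 2 \cdot 1 \cdot 0 = 4 - 2 + 0 = 2$)
$\left(-81 + \frac{n{\left(23,-21 \right)}}{-94}\right)^{2} = \left(-81 + \frac{2}{-94}\right)^{2} = \left(-81 + 2 \left(- \frac{1}{94}\right)\right)^{2} = \left(-81 - \frac{1}{47}\right)^{2} = \left(- \frac{3808}{47}\right)^{2} = \frac{14500864}{2209}$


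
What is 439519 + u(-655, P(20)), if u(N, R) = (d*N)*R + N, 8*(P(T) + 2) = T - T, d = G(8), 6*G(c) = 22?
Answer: 1331002/3 ≈ 4.4367e+5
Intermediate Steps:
G(c) = 11/3 (G(c) = (⅙)*22 = 11/3)
d = 11/3 ≈ 3.6667
P(T) = -2 (P(T) = -2 + (T - T)/8 = -2 + (⅛)*0 = -2 + 0 = -2)
u(N, R) = N + 11*N*R/3 (u(N, R) = (11*N/3)*R + N = 11*N*R/3 + N = N + 11*N*R/3)
439519 + u(-655, P(20)) = 439519 + (⅓)*(-655)*(3 + 11*(-2)) = 439519 + (⅓)*(-655)*(3 - 22) = 439519 + (⅓)*(-655)*(-19) = 439519 + 12445/3 = 1331002/3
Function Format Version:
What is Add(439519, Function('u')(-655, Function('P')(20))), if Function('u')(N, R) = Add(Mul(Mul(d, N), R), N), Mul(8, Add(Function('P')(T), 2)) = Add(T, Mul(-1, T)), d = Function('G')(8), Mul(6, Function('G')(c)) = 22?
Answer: Rational(1331002, 3) ≈ 4.4367e+5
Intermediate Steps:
Function('G')(c) = Rational(11, 3) (Function('G')(c) = Mul(Rational(1, 6), 22) = Rational(11, 3))
d = Rational(11, 3) ≈ 3.6667
Function('P')(T) = -2 (Function('P')(T) = Add(-2, Mul(Rational(1, 8), Add(T, Mul(-1, T)))) = Add(-2, Mul(Rational(1, 8), 0)) = Add(-2, 0) = -2)
Function('u')(N, R) = Add(N, Mul(Rational(11, 3), N, R)) (Function('u')(N, R) = Add(Mul(Mul(Rational(11, 3), N), R), N) = Add(Mul(Rational(11, 3), N, R), N) = Add(N, Mul(Rational(11, 3), N, R)))
Add(439519, Function('u')(-655, Function('P')(20))) = Add(439519, Mul(Rational(1, 3), -655, Add(3, Mul(11, -2)))) = Add(439519, Mul(Rational(1, 3), -655, Add(3, -22))) = Add(439519, Mul(Rational(1, 3), -655, -19)) = Add(439519, Rational(12445, 3)) = Rational(1331002, 3)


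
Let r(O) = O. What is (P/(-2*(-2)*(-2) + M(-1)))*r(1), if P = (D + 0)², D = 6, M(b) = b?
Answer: -4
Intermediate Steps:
P = 36 (P = (6 + 0)² = 6² = 36)
(P/(-2*(-2)*(-2) + M(-1)))*r(1) = (36/(-2*(-2)*(-2) - 1))*1 = (36/(4*(-2) - 1))*1 = (36/(-8 - 1))*1 = (36/(-9))*1 = -⅑*36*1 = -4*1 = -4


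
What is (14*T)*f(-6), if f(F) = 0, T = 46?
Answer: 0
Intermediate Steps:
(14*T)*f(-6) = (14*46)*0 = 644*0 = 0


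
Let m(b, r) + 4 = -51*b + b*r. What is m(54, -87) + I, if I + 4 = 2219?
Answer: -5241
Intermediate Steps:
I = 2215 (I = -4 + 2219 = 2215)
m(b, r) = -4 - 51*b + b*r (m(b, r) = -4 + (-51*b + b*r) = -4 - 51*b + b*r)
m(54, -87) + I = (-4 - 51*54 + 54*(-87)) + 2215 = (-4 - 2754 - 4698) + 2215 = -7456 + 2215 = -5241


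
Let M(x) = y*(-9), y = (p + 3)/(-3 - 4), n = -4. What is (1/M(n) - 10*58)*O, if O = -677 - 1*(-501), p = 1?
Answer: 918412/9 ≈ 1.0205e+5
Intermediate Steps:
O = -176 (O = -677 + 501 = -176)
y = -4/7 (y = (1 + 3)/(-3 - 4) = 4/(-7) = 4*(-1/7) = -4/7 ≈ -0.57143)
M(x) = 36/7 (M(x) = -4/7*(-9) = 36/7)
(1/M(n) - 10*58)*O = (1/(36/7) - 10*58)*(-176) = (7/36 - 580)*(-176) = -20873/36*(-176) = 918412/9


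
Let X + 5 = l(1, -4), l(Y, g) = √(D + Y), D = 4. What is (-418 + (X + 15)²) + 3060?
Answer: 2747 + 20*√5 ≈ 2791.7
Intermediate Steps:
l(Y, g) = √(4 + Y)
X = -5 + √5 (X = -5 + √(4 + 1) = -5 + √5 ≈ -2.7639)
(-418 + (X + 15)²) + 3060 = (-418 + ((-5 + √5) + 15)²) + 3060 = (-418 + (10 + √5)²) + 3060 = 2642 + (10 + √5)²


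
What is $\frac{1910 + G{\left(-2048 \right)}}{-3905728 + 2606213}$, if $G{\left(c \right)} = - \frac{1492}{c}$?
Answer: $- \frac{978293}{665351680} \approx -0.0014703$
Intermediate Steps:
$\frac{1910 + G{\left(-2048 \right)}}{-3905728 + 2606213} = \frac{1910 - \frac{1492}{-2048}}{-3905728 + 2606213} = \frac{1910 - - \frac{373}{512}}{-1299515} = \left(1910 + \frac{373}{512}\right) \left(- \frac{1}{1299515}\right) = \frac{978293}{512} \left(- \frac{1}{1299515}\right) = - \frac{978293}{665351680}$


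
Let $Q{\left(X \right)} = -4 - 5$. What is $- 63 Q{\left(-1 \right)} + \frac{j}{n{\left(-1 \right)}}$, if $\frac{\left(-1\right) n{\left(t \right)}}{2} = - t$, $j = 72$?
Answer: $531$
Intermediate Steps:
$n{\left(t \right)} = 2 t$ ($n{\left(t \right)} = - 2 \left(- t\right) = 2 t$)
$Q{\left(X \right)} = -9$ ($Q{\left(X \right)} = -4 - 5 = -9$)
$- 63 Q{\left(-1 \right)} + \frac{j}{n{\left(-1 \right)}} = \left(-63\right) \left(-9\right) + \frac{72}{2 \left(-1\right)} = 567 + \frac{72}{-2} = 567 + 72 \left(- \frac{1}{2}\right) = 567 - 36 = 531$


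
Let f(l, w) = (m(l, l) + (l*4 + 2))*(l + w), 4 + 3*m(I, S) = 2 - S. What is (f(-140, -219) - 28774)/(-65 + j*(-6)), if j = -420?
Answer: 155034/2455 ≈ 63.150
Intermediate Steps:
m(I, S) = -⅔ - S/3 (m(I, S) = -4/3 + (2 - S)/3 = -4/3 + (⅔ - S/3) = -⅔ - S/3)
f(l, w) = (4/3 + 11*l/3)*(l + w) (f(l, w) = ((-⅔ - l/3) + (l*4 + 2))*(l + w) = ((-⅔ - l/3) + (4*l + 2))*(l + w) = ((-⅔ - l/3) + (2 + 4*l))*(l + w) = (4/3 + 11*l/3)*(l + w))
(f(-140, -219) - 28774)/(-65 + j*(-6)) = (((4/3)*(-140) + (4/3)*(-219) + (11/3)*(-140)² + (11/3)*(-140)*(-219)) - 28774)/(-65 - 420*(-6)) = ((-560/3 - 292 + (11/3)*19600 + 112420) - 28774)/(-65 + 2520) = ((-560/3 - 292 + 215600/3 + 112420) - 28774)/2455 = (183808 - 28774)*(1/2455) = 155034*(1/2455) = 155034/2455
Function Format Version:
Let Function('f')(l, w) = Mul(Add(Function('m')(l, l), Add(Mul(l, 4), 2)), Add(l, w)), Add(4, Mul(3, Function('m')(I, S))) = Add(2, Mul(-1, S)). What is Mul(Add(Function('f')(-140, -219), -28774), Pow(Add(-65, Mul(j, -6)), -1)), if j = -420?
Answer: Rational(155034, 2455) ≈ 63.150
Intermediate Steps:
Function('m')(I, S) = Add(Rational(-2, 3), Mul(Rational(-1, 3), S)) (Function('m')(I, S) = Add(Rational(-4, 3), Mul(Rational(1, 3), Add(2, Mul(-1, S)))) = Add(Rational(-4, 3), Add(Rational(2, 3), Mul(Rational(-1, 3), S))) = Add(Rational(-2, 3), Mul(Rational(-1, 3), S)))
Function('f')(l, w) = Mul(Add(Rational(4, 3), Mul(Rational(11, 3), l)), Add(l, w)) (Function('f')(l, w) = Mul(Add(Add(Rational(-2, 3), Mul(Rational(-1, 3), l)), Add(Mul(l, 4), 2)), Add(l, w)) = Mul(Add(Add(Rational(-2, 3), Mul(Rational(-1, 3), l)), Add(Mul(4, l), 2)), Add(l, w)) = Mul(Add(Add(Rational(-2, 3), Mul(Rational(-1, 3), l)), Add(2, Mul(4, l))), Add(l, w)) = Mul(Add(Rational(4, 3), Mul(Rational(11, 3), l)), Add(l, w)))
Mul(Add(Function('f')(-140, -219), -28774), Pow(Add(-65, Mul(j, -6)), -1)) = Mul(Add(Add(Mul(Rational(4, 3), -140), Mul(Rational(4, 3), -219), Mul(Rational(11, 3), Pow(-140, 2)), Mul(Rational(11, 3), -140, -219)), -28774), Pow(Add(-65, Mul(-420, -6)), -1)) = Mul(Add(Add(Rational(-560, 3), -292, Mul(Rational(11, 3), 19600), 112420), -28774), Pow(Add(-65, 2520), -1)) = Mul(Add(Add(Rational(-560, 3), -292, Rational(215600, 3), 112420), -28774), Pow(2455, -1)) = Mul(Add(183808, -28774), Rational(1, 2455)) = Mul(155034, Rational(1, 2455)) = Rational(155034, 2455)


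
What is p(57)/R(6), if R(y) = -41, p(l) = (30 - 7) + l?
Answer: -80/41 ≈ -1.9512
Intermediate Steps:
p(l) = 23 + l
p(57)/R(6) = (23 + 57)/(-41) = 80*(-1/41) = -80/41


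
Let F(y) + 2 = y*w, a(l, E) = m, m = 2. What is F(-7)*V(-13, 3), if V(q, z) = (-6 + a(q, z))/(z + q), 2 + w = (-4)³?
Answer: 184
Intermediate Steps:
w = -66 (w = -2 + (-4)³ = -2 - 64 = -66)
a(l, E) = 2
F(y) = -2 - 66*y (F(y) = -2 + y*(-66) = -2 - 66*y)
V(q, z) = -4/(q + z) (V(q, z) = (-6 + 2)/(z + q) = -4/(q + z))
F(-7)*V(-13, 3) = (-2 - 66*(-7))*(-4/(-13 + 3)) = (-2 + 462)*(-4/(-10)) = 460*(-4*(-⅒)) = 460*(⅖) = 184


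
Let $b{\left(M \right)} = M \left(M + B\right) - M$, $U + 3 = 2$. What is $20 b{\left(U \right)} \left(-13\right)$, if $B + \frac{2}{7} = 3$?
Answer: $\frac{1300}{7} \approx 185.71$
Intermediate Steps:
$B = \frac{19}{7}$ ($B = - \frac{2}{7} + 3 = \frac{19}{7} \approx 2.7143$)
$U = -1$ ($U = -3 + 2 = -1$)
$b{\left(M \right)} = - M + M \left(\frac{19}{7} + M\right)$ ($b{\left(M \right)} = M \left(M + \frac{19}{7}\right) - M = M \left(\frac{19}{7} + M\right) - M = - M + M \left(\frac{19}{7} + M\right)$)
$20 b{\left(U \right)} \left(-13\right) = 20 \cdot \frac{1}{7} \left(-1\right) \left(12 + 7 \left(-1\right)\right) \left(-13\right) = 20 \cdot \frac{1}{7} \left(-1\right) \left(12 - 7\right) \left(-13\right) = 20 \cdot \frac{1}{7} \left(-1\right) 5 \left(-13\right) = 20 \left(- \frac{5}{7}\right) \left(-13\right) = \left(- \frac{100}{7}\right) \left(-13\right) = \frac{1300}{7}$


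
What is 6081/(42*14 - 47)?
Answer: 6081/541 ≈ 11.240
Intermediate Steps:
6081/(42*14 - 47) = 6081/(588 - 47) = 6081/541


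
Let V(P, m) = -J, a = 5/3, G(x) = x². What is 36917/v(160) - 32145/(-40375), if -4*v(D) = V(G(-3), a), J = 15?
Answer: 238503107/24225 ≈ 9845.3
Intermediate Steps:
a = 5/3 (a = 5*(⅓) = 5/3 ≈ 1.6667)
V(P, m) = -15 (V(P, m) = -1*15 = -15)
v(D) = 15/4 (v(D) = -¼*(-15) = 15/4)
36917/v(160) - 32145/(-40375) = 36917/(15/4) - 32145/(-40375) = 36917*(4/15) - 32145*(-1/40375) = 147668/15 + 6429/8075 = 238503107/24225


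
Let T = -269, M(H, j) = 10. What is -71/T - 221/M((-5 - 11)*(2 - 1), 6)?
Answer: -58739/2690 ≈ -21.836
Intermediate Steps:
-71/T - 221/M((-5 - 11)*(2 - 1), 6) = -71/(-269) - 221/10 = -71*(-1/269) - 221*1/10 = 71/269 - 221/10 = -58739/2690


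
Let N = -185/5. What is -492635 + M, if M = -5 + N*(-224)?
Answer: -484352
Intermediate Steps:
N = -37 (N = -185/5 = -37*1 = -37)
M = 8283 (M = -5 - 37*(-224) = -5 + 8288 = 8283)
-492635 + M = -492635 + 8283 = -484352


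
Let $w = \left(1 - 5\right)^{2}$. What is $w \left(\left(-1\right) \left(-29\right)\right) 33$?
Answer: $15312$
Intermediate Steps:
$w = 16$ ($w = \left(-4\right)^{2} = 16$)
$w \left(\left(-1\right) \left(-29\right)\right) 33 = 16 \left(\left(-1\right) \left(-29\right)\right) 33 = 16 \cdot 29 \cdot 33 = 464 \cdot 33 = 15312$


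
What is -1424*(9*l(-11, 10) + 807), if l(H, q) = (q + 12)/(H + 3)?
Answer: -1113924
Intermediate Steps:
l(H, q) = (12 + q)/(3 + H)
-1424*(9*l(-11, 10) + 807) = -1424*(9*((12 + 10)/(3 - 11)) + 807) = -1424*(9*(22/(-8)) + 807) = -1424*(9*(-⅛*22) + 807) = -1424*(9*(-11/4) + 807) = -1424*(-99/4 + 807) = -1424*3129/4 = -1113924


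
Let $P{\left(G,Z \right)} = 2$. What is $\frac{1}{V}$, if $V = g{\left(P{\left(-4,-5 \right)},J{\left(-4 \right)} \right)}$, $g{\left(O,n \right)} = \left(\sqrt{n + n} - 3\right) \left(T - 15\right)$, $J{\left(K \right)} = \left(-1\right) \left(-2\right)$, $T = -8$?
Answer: $\frac{1}{23} \approx 0.043478$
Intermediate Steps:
$J{\left(K \right)} = 2$
$g{\left(O,n \right)} = 69 - 23 \sqrt{2} \sqrt{n}$ ($g{\left(O,n \right)} = \left(\sqrt{n + n} - 3\right) \left(-8 - 15\right) = \left(\sqrt{2 n} - 3\right) \left(-23\right) = \left(\sqrt{2} \sqrt{n} - 3\right) \left(-23\right) = \left(-3 + \sqrt{2} \sqrt{n}\right) \left(-23\right) = 69 - 23 \sqrt{2} \sqrt{n}$)
$V = 23$ ($V = 69 - 23 \sqrt{2} \sqrt{2} = 69 - 46 = 23$)
$\frac{1}{V} = \frac{1}{23}$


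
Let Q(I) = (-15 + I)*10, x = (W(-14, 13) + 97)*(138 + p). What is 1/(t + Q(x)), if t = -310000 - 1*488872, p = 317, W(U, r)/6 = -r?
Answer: -1/712572 ≈ -1.4034e-6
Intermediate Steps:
W(U, r) = -6*r (W(U, r) = 6*(-r) = -6*r)
t = -798872 (t = -310000 - 488872 = -798872)
x = 8645 (x = (-6*13 + 97)*(138 + 317) = (-78 + 97)*455 = 19*455 = 8645)
Q(I) = -150 + 10*I
1/(t + Q(x)) = 1/(-798872 + (-150 + 10*8645)) = 1/(-798872 + (-150 + 86450)) = 1/(-798872 + 86300) = 1/(-712572) = -1/712572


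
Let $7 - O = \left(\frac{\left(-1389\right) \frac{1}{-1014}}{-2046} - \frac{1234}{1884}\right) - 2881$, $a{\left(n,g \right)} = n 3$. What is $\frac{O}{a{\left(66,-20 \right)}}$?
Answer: $\frac{104543371615}{7165820376} \approx 14.589$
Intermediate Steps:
$a{\left(n,g \right)} = 3 n$
$O = \frac{104543371615}{36191012}$ ($O = 7 - \left(\left(\frac{\left(-1389\right) \frac{1}{-1014}}{-2046} - \frac{1234}{1884}\right) - 2881\right) = 7 - \left(\left(\left(-1389\right) \left(- \frac{1}{1014}\right) \left(- \frac{1}{2046}\right) - \frac{617}{942}\right) - 2881\right) = 7 - \left(\left(\frac{463}{338} \left(- \frac{1}{2046}\right) - \frac{617}{942}\right) - 2881\right) = 7 - \left(\left(- \frac{463}{691548} - \frac{617}{942}\right) - 2881\right) = 7 - \left(- \frac{23728959}{36191012} - 2881\right) = 7 - - \frac{104290034531}{36191012} = 7 + \frac{104290034531}{36191012} = \frac{104543371615}{36191012} \approx 2888.7$)
$\frac{O}{a{\left(66,-20 \right)}} = \frac{104543371615}{36191012 \cdot 3 \cdot 66} = \frac{104543371615}{36191012 \cdot 198} = \frac{104543371615}{36191012} \cdot \frac{1}{198} = \frac{104543371615}{7165820376}$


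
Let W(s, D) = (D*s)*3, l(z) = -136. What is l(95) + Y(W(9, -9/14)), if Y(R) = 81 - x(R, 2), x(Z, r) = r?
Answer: -57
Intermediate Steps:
W(s, D) = 3*D*s
Y(R) = 79 (Y(R) = 81 - 1*2 = 81 - 2 = 79)
l(95) + Y(W(9, -9/14)) = -136 + 79 = -57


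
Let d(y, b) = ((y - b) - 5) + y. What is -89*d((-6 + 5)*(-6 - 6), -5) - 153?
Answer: -2289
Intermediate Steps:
d(y, b) = -5 - b + 2*y (d(y, b) = (-5 + y - b) + y = -5 - b + 2*y)
-89*d((-6 + 5)*(-6 - 6), -5) - 153 = -89*(-5 - 1*(-5) + 2*((-6 + 5)*(-6 - 6))) - 153 = -89*(-5 + 5 + 2*(-1*(-12))) - 153 = -89*(-5 + 5 + 2*12) - 153 = -89*(-5 + 5 + 24) - 153 = -89*24 - 153 = -2136 - 153 = -2289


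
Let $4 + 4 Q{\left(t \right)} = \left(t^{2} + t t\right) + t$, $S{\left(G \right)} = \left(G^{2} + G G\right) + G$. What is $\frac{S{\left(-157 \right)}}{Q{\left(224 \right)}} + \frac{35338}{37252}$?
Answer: $\frac{1359551933}{468313518} \approx 2.9031$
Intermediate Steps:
$S{\left(G \right)} = G + 2 G^{2}$ ($S{\left(G \right)} = \left(G^{2} + G^{2}\right) + G = 2 G^{2} + G = G + 2 G^{2}$)
$Q{\left(t \right)} = -1 + \frac{t^{2}}{2} + \frac{t}{4}$ ($Q{\left(t \right)} = -1 + \frac{\left(t^{2} + t t\right) + t}{4} = -1 + \frac{\left(t^{2} + t^{2}\right) + t}{4} = -1 + \frac{2 t^{2} + t}{4} = -1 + \frac{t + 2 t^{2}}{4} = -1 + \left(\frac{t^{2}}{2} + \frac{t}{4}\right) = -1 + \frac{t^{2}}{2} + \frac{t}{4}$)
$\frac{S{\left(-157 \right)}}{Q{\left(224 \right)}} + \frac{35338}{37252} = \frac{\left(-157\right) \left(1 + 2 \left(-157\right)\right)}{-1 + \frac{224^{2}}{2} + \frac{1}{4} \cdot 224} + \frac{35338}{37252} = \frac{\left(-157\right) \left(1 - 314\right)}{-1 + \frac{1}{2} \cdot 50176 + 56} + 35338 \cdot \frac{1}{37252} = \frac{\left(-157\right) \left(-313\right)}{-1 + 25088 + 56} + \frac{17669}{18626} = \frac{49141}{25143} + \frac{17669}{18626} = \frac{1359551933}{468313518}$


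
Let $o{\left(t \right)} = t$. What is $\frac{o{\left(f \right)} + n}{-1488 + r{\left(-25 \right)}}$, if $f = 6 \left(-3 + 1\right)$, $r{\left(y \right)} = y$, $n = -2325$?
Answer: $\frac{2337}{1513} \approx 1.5446$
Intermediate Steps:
$f = -12$ ($f = 6 \left(-2\right) = -12$)
$\frac{o{\left(f \right)} + n}{-1488 + r{\left(-25 \right)}} = \frac{-12 - 2325}{-1488 - 25} = - \frac{2337}{-1513} = \left(-2337\right) \left(- \frac{1}{1513}\right) = \frac{2337}{1513}$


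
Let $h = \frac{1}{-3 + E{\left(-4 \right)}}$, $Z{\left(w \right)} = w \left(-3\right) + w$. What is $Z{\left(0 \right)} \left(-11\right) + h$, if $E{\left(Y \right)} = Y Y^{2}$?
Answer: $- \frac{1}{67} \approx -0.014925$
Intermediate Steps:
$E{\left(Y \right)} = Y^{3}$
$Z{\left(w \right)} = - 2 w$ ($Z{\left(w \right)} = - 3 w + w = - 2 w$)
$h = - \frac{1}{67}$ ($h = \frac{1}{-3 + \left(-4\right)^{3}} = \frac{1}{-3 - 64} = \frac{1}{-67} = - \frac{1}{67} \approx -0.014925$)
$Z{\left(0 \right)} \left(-11\right) + h = \left(-2\right) 0 \left(-11\right) - \frac{1}{67} = 0 \left(-11\right) - \frac{1}{67} = 0 - \frac{1}{67} = - \frac{1}{67}$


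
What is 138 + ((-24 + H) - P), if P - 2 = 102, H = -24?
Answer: -14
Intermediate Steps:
P = 104 (P = 2 + 102 = 104)
138 + ((-24 + H) - P) = 138 + ((-24 - 24) - 1*104) = 138 + (-48 - 104) = 138 - 152 = -14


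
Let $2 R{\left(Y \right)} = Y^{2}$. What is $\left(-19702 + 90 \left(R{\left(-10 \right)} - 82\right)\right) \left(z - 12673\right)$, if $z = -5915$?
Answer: $419754216$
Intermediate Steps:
$R{\left(Y \right)} = \frac{Y^{2}}{2}$
$\left(-19702 + 90 \left(R{\left(-10 \right)} - 82\right)\right) \left(z - 12673\right) = \left(-19702 + 90 \left(\frac{\left(-10\right)^{2}}{2} - 82\right)\right) \left(-5915 - 12673\right) = \left(-19702 + 90 \left(\frac{1}{2} \cdot 100 - 82\right)\right) \left(-18588\right) = \left(-19702 + 90 \left(50 - 82\right)\right) \left(-18588\right) = \left(-19702 + 90 \left(-32\right)\right) \left(-18588\right) = \left(-19702 - 2880\right) \left(-18588\right) = \left(-22582\right) \left(-18588\right) = 419754216$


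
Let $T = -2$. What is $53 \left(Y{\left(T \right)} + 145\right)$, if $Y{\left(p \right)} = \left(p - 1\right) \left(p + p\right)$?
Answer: $8321$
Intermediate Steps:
$Y{\left(p \right)} = 2 p \left(-1 + p\right)$ ($Y{\left(p \right)} = \left(-1 + p\right) 2 p = 2 p \left(-1 + p\right)$)
$53 \left(Y{\left(T \right)} + 145\right) = 53 \left(2 \left(-2\right) \left(-1 - 2\right) + 145\right) = 53 \left(2 \left(-2\right) \left(-3\right) + 145\right) = 53 \left(12 + 145\right) = 53 \cdot 157 = 8321$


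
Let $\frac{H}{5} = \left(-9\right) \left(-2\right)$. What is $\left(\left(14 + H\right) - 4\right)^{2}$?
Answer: $10000$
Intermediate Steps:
$H = 90$ ($H = 5 \left(\left(-9\right) \left(-2\right)\right) = 5 \cdot 18 = 90$)
$\left(\left(14 + H\right) - 4\right)^{2} = \left(\left(14 + 90\right) - 4\right)^{2} = \left(104 - 4\right)^{2} = 100^{2} = 10000$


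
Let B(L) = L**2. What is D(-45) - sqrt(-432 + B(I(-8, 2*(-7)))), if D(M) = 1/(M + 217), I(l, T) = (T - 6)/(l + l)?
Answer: 1/172 - I*sqrt(6887)/4 ≈ 0.005814 - 20.747*I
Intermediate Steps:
I(l, T) = (-6 + T)/(2*l) (I(l, T) = (-6 + T)/((2*l)) = (-6 + T)*(1/(2*l)) = (-6 + T)/(2*l))
D(M) = 1/(217 + M)
D(-45) - sqrt(-432 + B(I(-8, 2*(-7)))) = 1/(217 - 45) - sqrt(-432 + ((1/2)*(-6 + 2*(-7))/(-8))**2) = 1/172 - sqrt(-432 + ((1/2)*(-1/8)*(-6 - 14))**2) = 1/172 - sqrt(-432 + ((1/2)*(-1/8)*(-20))**2) = 1/172 - sqrt(-432 + (5/4)**2) = 1/172 - sqrt(-432 + 25/16) = 1/172 - sqrt(-6887/16) = 1/172 - I*sqrt(6887)/4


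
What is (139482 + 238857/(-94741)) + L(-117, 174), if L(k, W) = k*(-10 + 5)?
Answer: 13269848790/94741 ≈ 1.4006e+5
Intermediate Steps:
L(k, W) = -5*k (L(k, W) = k*(-5) = -5*k)
(139482 + 238857/(-94741)) + L(-117, 174) = (139482 + 238857/(-94741)) - 5*(-117) = (139482 + 238857*(-1/94741)) + 585 = (139482 - 238857/94741) + 585 = 13214425305/94741 + 585 = 13269848790/94741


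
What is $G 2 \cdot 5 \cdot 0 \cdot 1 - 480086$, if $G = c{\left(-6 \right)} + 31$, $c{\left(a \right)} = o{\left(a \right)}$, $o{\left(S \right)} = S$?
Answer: $-480086$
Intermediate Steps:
$c{\left(a \right)} = a$
$G = 25$ ($G = -6 + 31 = 25$)
$G 2 \cdot 5 \cdot 0 \cdot 1 - 480086 = 25 \cdot 2 \cdot 5 \cdot 0 \cdot 1 - 480086 = 50 \cdot 0 \cdot 1 - 480086 = 50 \cdot 0 - 480086 = 0 - 480086 = -480086$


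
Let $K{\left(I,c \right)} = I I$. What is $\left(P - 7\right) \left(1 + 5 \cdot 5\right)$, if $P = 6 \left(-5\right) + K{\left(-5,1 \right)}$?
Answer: $-312$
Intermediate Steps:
$K{\left(I,c \right)} = I^{2}$
$P = -5$ ($P = 6 \left(-5\right) + \left(-5\right)^{2} = -30 + 25 = -5$)
$\left(P - 7\right) \left(1 + 5 \cdot 5\right) = \left(-5 - 7\right) \left(1 + 5 \cdot 5\right) = - 12 \left(1 + 25\right) = \left(-12\right) 26 = -312$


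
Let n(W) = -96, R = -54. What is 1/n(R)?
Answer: -1/96 ≈ -0.010417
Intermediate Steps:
1/n(R) = 1/(-96) = -1/96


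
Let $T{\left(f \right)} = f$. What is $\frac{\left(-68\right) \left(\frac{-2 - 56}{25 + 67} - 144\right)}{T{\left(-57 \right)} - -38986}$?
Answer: $\frac{226202}{895367} \approx 0.25264$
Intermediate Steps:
$\frac{\left(-68\right) \left(\frac{-2 - 56}{25 + 67} - 144\right)}{T{\left(-57 \right)} - -38986} = \frac{\left(-68\right) \left(\frac{-2 - 56}{25 + 67} - 144\right)}{-57 - -38986} = \frac{\left(-68\right) \left(- \frac{58}{92} - 144\right)}{-57 + 38986} = \frac{\left(-68\right) \left(\left(-58\right) \frac{1}{92} - 144\right)}{38929} = - 68 \left(- \frac{29}{46} - 144\right) \frac{1}{38929} = \left(-68\right) \left(- \frac{6653}{46}\right) \frac{1}{38929} = \frac{226202}{23} \cdot \frac{1}{38929} = \frac{226202}{895367}$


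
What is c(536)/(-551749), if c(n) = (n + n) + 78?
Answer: -1150/551749 ≈ -0.0020843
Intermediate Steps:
c(n) = 78 + 2*n (c(n) = 2*n + 78 = 78 + 2*n)
c(536)/(-551749) = (78 + 2*536)/(-551749) = (78 + 1072)*(-1/551749) = 1150*(-1/551749) = -1150/551749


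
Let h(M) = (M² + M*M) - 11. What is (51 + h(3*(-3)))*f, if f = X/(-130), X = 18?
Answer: -1818/65 ≈ -27.969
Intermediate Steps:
f = -9/65 (f = 18/(-130) = 18*(-1/130) = -9/65 ≈ -0.13846)
h(M) = -11 + 2*M² (h(M) = (M² + M²) - 11 = 2*M² - 11 = -11 + 2*M²)
(51 + h(3*(-3)))*f = (51 + (-11 + 2*(3*(-3))²))*(-9/65) = (51 + (-11 + 2*(-9)²))*(-9/65) = (51 + (-11 + 2*81))*(-9/65) = (51 + (-11 + 162))*(-9/65) = (51 + 151)*(-9/65) = 202*(-9/65) = -1818/65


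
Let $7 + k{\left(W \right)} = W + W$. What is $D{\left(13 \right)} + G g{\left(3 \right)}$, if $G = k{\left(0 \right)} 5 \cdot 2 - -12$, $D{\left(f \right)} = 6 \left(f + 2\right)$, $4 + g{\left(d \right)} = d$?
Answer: $148$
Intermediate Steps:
$g{\left(d \right)} = -4 + d$
$k{\left(W \right)} = -7 + 2 W$ ($k{\left(W \right)} = -7 + \left(W + W\right) = -7 + 2 W$)
$D{\left(f \right)} = 12 + 6 f$ ($D{\left(f \right)} = 6 \left(2 + f\right) = 12 + 6 f$)
$G = -58$ ($G = \left(-7 + 2 \cdot 0\right) 5 \cdot 2 - -12 = \left(-7 + 0\right) 5 \cdot 2 + 12 = \left(-7\right) 5 \cdot 2 + 12 = \left(-35\right) 2 + 12 = -70 + 12 = -58$)
$D{\left(13 \right)} + G g{\left(3 \right)} = \left(12 + 6 \cdot 13\right) - 58 \left(-4 + 3\right) = \left(12 + 78\right) - -58 = 90 + 58 = 148$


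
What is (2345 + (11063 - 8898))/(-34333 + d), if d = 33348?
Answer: -902/197 ≈ -4.5787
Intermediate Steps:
(2345 + (11063 - 8898))/(-34333 + d) = (2345 + (11063 - 8898))/(-34333 + 33348) = (2345 + 2165)/(-985) = 4510*(-1/985) = -902/197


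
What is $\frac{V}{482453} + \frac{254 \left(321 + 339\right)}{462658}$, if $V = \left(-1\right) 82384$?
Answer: $\frac{21381402124}{111605370037} \approx 0.19158$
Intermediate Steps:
$V = -82384$
$\frac{V}{482453} + \frac{254 \left(321 + 339\right)}{462658} = - \frac{82384}{482453} + \frac{254 \left(321 + 339\right)}{462658} = \left(-82384\right) \frac{1}{482453} + 254 \cdot 660 \cdot \frac{1}{462658} = - \frac{82384}{482453} + 167640 \cdot \frac{1}{462658} = - \frac{82384}{482453} + \frac{83820}{231329} = \frac{21381402124}{111605370037}$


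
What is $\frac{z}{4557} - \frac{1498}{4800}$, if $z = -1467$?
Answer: $- \frac{2311331}{3645600} \approx -0.63401$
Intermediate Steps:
$\frac{z}{4557} - \frac{1498}{4800} = - \frac{1467}{4557} - \frac{1498}{4800} = \left(-1467\right) \frac{1}{4557} - \frac{749}{2400} = - \frac{489}{1519} - \frac{749}{2400} = - \frac{2311331}{3645600}$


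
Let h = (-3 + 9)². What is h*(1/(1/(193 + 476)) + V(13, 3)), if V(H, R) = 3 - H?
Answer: 23724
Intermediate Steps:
h = 36 (h = 6² = 36)
h*(1/(1/(193 + 476)) + V(13, 3)) = 36*(1/(1/(193 + 476)) + (3 - 1*13)) = 36*(1/(1/669) + (3 - 13)) = 36*(1/(1/669) - 10) = 36*(669 - 10) = 36*659 = 23724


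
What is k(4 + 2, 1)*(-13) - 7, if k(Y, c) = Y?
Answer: -85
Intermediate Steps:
k(4 + 2, 1)*(-13) - 7 = (4 + 2)*(-13) - 7 = 6*(-13) - 7 = -78 - 7 = -85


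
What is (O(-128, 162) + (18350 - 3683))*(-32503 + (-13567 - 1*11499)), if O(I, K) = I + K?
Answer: -846321869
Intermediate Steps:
(O(-128, 162) + (18350 - 3683))*(-32503 + (-13567 - 1*11499)) = ((-128 + 162) + (18350 - 3683))*(-32503 + (-13567 - 1*11499)) = (34 + 14667)*(-32503 + (-13567 - 11499)) = 14701*(-32503 - 25066) = 14701*(-57569) = -846321869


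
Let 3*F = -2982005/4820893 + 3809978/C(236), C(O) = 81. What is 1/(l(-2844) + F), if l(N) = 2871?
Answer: 1171476999/21730565192078 ≈ 5.3909e-5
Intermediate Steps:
F = 18367254727949/1171476999 (F = (-2982005/4820893 + 3809978/81)/3 = (1/3)*(18367254727949/390492333) = 18367254727949/1171476999 ≈ 15679.)
1/(l(-2844) + F) = 1/(2871 + 18367254727949/1171476999) = 1/(21730565192078/1171476999) = 1171476999/21730565192078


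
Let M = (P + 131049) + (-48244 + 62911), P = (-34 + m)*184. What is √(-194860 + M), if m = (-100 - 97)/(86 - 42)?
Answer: 3*I*√755898/11 ≈ 237.12*I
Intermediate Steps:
m = -197/44 ≈ -4.4773
P = -77878/11 (P = (-34 - 197/44)*184 = -1693/44*184 = -77878/11 ≈ -7079.8)
M = 1524998/11 (M = (-77878/11 + 131049) + (-48244 + 62911) = 1363661/11 + 14667 = 1524998/11 ≈ 1.3864e+5)
√(-194860 + M) = √(-194860 + 1524998/11) = √(-618462/11) = 3*I*√755898/11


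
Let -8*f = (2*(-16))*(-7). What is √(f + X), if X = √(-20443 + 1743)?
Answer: √(-28 + 10*I*√187) ≈ 7.4694 + 9.1538*I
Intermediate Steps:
f = -28 (f = -2*(-16)*(-7)/8 = -(-4)*(-7) = -⅛*224 = -28)
X = 10*I*√187 (X = √(-18700) = 10*I*√187 ≈ 136.75*I)
√(f + X) = √(-28 + 10*I*√187)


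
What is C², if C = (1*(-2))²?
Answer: 16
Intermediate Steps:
C = 4 (C = (-2)² = 4)
C² = 4² = 16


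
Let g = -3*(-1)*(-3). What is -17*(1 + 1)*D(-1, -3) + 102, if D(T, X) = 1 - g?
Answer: -238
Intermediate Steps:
g = -9 (g = 3*(-3) = -9)
D(T, X) = 10 (D(T, X) = 1 - 1*(-9) = 1 + 9 = 10)
-17*(1 + 1)*D(-1, -3) + 102 = -17*(1 + 1)*10 + 102 = -34*10 + 102 = -17*20 + 102 = -340 + 102 = -238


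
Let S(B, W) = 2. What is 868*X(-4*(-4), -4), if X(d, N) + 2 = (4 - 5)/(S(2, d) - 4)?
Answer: -1302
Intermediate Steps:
X(d, N) = -3/2 (X(d, N) = -2 + (4 - 5)/(2 - 4) = -2 - 1/(-2) = -2 - 1*(-1/2) = -2 + 1/2 = -3/2)
868*X(-4*(-4), -4) = 868*(-3/2) = -1302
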